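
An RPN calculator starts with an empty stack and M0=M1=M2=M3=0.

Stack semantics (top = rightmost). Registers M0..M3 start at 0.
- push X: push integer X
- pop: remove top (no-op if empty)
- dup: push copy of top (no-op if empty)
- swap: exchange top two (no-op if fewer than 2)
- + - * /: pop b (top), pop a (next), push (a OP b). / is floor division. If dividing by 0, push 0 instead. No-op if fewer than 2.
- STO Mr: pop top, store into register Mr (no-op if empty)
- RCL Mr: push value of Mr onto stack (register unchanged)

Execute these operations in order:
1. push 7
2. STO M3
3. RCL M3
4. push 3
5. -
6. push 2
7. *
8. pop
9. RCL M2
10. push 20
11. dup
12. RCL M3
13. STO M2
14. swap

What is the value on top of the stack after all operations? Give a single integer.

Answer: 20

Derivation:
After op 1 (push 7): stack=[7] mem=[0,0,0,0]
After op 2 (STO M3): stack=[empty] mem=[0,0,0,7]
After op 3 (RCL M3): stack=[7] mem=[0,0,0,7]
After op 4 (push 3): stack=[7,3] mem=[0,0,0,7]
After op 5 (-): stack=[4] mem=[0,0,0,7]
After op 6 (push 2): stack=[4,2] mem=[0,0,0,7]
After op 7 (*): stack=[8] mem=[0,0,0,7]
After op 8 (pop): stack=[empty] mem=[0,0,0,7]
After op 9 (RCL M2): stack=[0] mem=[0,0,0,7]
After op 10 (push 20): stack=[0,20] mem=[0,0,0,7]
After op 11 (dup): stack=[0,20,20] mem=[0,0,0,7]
After op 12 (RCL M3): stack=[0,20,20,7] mem=[0,0,0,7]
After op 13 (STO M2): stack=[0,20,20] mem=[0,0,7,7]
After op 14 (swap): stack=[0,20,20] mem=[0,0,7,7]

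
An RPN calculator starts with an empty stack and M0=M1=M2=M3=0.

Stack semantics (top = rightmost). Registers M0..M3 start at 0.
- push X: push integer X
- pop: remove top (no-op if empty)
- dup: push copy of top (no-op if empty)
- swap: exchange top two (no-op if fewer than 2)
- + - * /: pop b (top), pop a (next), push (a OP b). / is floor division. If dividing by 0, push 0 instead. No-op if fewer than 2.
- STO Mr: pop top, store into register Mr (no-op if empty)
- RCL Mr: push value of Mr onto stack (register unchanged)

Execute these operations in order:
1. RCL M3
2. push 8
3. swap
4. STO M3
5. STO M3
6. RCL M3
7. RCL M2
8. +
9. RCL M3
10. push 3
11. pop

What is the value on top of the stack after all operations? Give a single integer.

After op 1 (RCL M3): stack=[0] mem=[0,0,0,0]
After op 2 (push 8): stack=[0,8] mem=[0,0,0,0]
After op 3 (swap): stack=[8,0] mem=[0,0,0,0]
After op 4 (STO M3): stack=[8] mem=[0,0,0,0]
After op 5 (STO M3): stack=[empty] mem=[0,0,0,8]
After op 6 (RCL M3): stack=[8] mem=[0,0,0,8]
After op 7 (RCL M2): stack=[8,0] mem=[0,0,0,8]
After op 8 (+): stack=[8] mem=[0,0,0,8]
After op 9 (RCL M3): stack=[8,8] mem=[0,0,0,8]
After op 10 (push 3): stack=[8,8,3] mem=[0,0,0,8]
After op 11 (pop): stack=[8,8] mem=[0,0,0,8]

Answer: 8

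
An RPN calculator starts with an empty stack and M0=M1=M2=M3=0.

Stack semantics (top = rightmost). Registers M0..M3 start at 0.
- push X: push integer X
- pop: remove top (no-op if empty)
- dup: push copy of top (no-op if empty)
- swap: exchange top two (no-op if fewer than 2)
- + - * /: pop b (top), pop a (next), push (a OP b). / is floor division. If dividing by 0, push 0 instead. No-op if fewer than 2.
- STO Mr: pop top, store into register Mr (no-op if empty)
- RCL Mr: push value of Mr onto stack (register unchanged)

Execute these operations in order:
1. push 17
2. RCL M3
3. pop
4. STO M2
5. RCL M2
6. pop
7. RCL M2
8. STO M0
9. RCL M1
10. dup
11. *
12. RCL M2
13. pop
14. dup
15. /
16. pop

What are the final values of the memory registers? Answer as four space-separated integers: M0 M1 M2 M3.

After op 1 (push 17): stack=[17] mem=[0,0,0,0]
After op 2 (RCL M3): stack=[17,0] mem=[0,0,0,0]
After op 3 (pop): stack=[17] mem=[0,0,0,0]
After op 4 (STO M2): stack=[empty] mem=[0,0,17,0]
After op 5 (RCL M2): stack=[17] mem=[0,0,17,0]
After op 6 (pop): stack=[empty] mem=[0,0,17,0]
After op 7 (RCL M2): stack=[17] mem=[0,0,17,0]
After op 8 (STO M0): stack=[empty] mem=[17,0,17,0]
After op 9 (RCL M1): stack=[0] mem=[17,0,17,0]
After op 10 (dup): stack=[0,0] mem=[17,0,17,0]
After op 11 (*): stack=[0] mem=[17,0,17,0]
After op 12 (RCL M2): stack=[0,17] mem=[17,0,17,0]
After op 13 (pop): stack=[0] mem=[17,0,17,0]
After op 14 (dup): stack=[0,0] mem=[17,0,17,0]
After op 15 (/): stack=[0] mem=[17,0,17,0]
After op 16 (pop): stack=[empty] mem=[17,0,17,0]

Answer: 17 0 17 0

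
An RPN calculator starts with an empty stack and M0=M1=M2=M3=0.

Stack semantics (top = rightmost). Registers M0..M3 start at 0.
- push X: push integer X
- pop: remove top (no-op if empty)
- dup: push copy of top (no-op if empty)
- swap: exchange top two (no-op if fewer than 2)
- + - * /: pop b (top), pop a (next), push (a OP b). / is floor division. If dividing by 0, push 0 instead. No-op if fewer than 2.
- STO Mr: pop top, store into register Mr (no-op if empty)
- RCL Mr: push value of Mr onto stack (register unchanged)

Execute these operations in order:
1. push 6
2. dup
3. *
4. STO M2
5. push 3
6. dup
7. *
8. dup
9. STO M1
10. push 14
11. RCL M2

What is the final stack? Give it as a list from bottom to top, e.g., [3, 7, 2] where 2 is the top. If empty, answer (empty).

After op 1 (push 6): stack=[6] mem=[0,0,0,0]
After op 2 (dup): stack=[6,6] mem=[0,0,0,0]
After op 3 (*): stack=[36] mem=[0,0,0,0]
After op 4 (STO M2): stack=[empty] mem=[0,0,36,0]
After op 5 (push 3): stack=[3] mem=[0,0,36,0]
After op 6 (dup): stack=[3,3] mem=[0,0,36,0]
After op 7 (*): stack=[9] mem=[0,0,36,0]
After op 8 (dup): stack=[9,9] mem=[0,0,36,0]
After op 9 (STO M1): stack=[9] mem=[0,9,36,0]
After op 10 (push 14): stack=[9,14] mem=[0,9,36,0]
After op 11 (RCL M2): stack=[9,14,36] mem=[0,9,36,0]

Answer: [9, 14, 36]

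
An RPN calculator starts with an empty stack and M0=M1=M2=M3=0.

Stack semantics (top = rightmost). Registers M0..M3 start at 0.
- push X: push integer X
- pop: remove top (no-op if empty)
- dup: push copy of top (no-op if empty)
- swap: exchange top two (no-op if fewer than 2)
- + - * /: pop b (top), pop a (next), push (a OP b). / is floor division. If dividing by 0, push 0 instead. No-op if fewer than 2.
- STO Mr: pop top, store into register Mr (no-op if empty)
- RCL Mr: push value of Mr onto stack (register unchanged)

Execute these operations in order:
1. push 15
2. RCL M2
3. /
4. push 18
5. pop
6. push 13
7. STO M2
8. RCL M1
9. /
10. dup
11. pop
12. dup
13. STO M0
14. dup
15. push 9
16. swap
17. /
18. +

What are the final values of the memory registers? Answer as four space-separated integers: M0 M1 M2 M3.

After op 1 (push 15): stack=[15] mem=[0,0,0,0]
After op 2 (RCL M2): stack=[15,0] mem=[0,0,0,0]
After op 3 (/): stack=[0] mem=[0,0,0,0]
After op 4 (push 18): stack=[0,18] mem=[0,0,0,0]
After op 5 (pop): stack=[0] mem=[0,0,0,0]
After op 6 (push 13): stack=[0,13] mem=[0,0,0,0]
After op 7 (STO M2): stack=[0] mem=[0,0,13,0]
After op 8 (RCL M1): stack=[0,0] mem=[0,0,13,0]
After op 9 (/): stack=[0] mem=[0,0,13,0]
After op 10 (dup): stack=[0,0] mem=[0,0,13,0]
After op 11 (pop): stack=[0] mem=[0,0,13,0]
After op 12 (dup): stack=[0,0] mem=[0,0,13,0]
After op 13 (STO M0): stack=[0] mem=[0,0,13,0]
After op 14 (dup): stack=[0,0] mem=[0,0,13,0]
After op 15 (push 9): stack=[0,0,9] mem=[0,0,13,0]
After op 16 (swap): stack=[0,9,0] mem=[0,0,13,0]
After op 17 (/): stack=[0,0] mem=[0,0,13,0]
After op 18 (+): stack=[0] mem=[0,0,13,0]

Answer: 0 0 13 0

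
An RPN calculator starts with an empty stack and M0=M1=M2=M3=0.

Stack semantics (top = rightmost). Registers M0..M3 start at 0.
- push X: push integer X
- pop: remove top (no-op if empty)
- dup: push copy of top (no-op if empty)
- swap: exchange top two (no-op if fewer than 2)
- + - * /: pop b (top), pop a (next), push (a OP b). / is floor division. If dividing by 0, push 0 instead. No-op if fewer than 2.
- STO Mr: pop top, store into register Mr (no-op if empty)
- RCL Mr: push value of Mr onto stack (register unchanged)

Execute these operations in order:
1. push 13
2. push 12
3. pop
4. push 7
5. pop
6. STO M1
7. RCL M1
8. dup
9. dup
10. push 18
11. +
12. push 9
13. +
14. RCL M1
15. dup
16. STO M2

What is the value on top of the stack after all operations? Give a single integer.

After op 1 (push 13): stack=[13] mem=[0,0,0,0]
After op 2 (push 12): stack=[13,12] mem=[0,0,0,0]
After op 3 (pop): stack=[13] mem=[0,0,0,0]
After op 4 (push 7): stack=[13,7] mem=[0,0,0,0]
After op 5 (pop): stack=[13] mem=[0,0,0,0]
After op 6 (STO M1): stack=[empty] mem=[0,13,0,0]
After op 7 (RCL M1): stack=[13] mem=[0,13,0,0]
After op 8 (dup): stack=[13,13] mem=[0,13,0,0]
After op 9 (dup): stack=[13,13,13] mem=[0,13,0,0]
After op 10 (push 18): stack=[13,13,13,18] mem=[0,13,0,0]
After op 11 (+): stack=[13,13,31] mem=[0,13,0,0]
After op 12 (push 9): stack=[13,13,31,9] mem=[0,13,0,0]
After op 13 (+): stack=[13,13,40] mem=[0,13,0,0]
After op 14 (RCL M1): stack=[13,13,40,13] mem=[0,13,0,0]
After op 15 (dup): stack=[13,13,40,13,13] mem=[0,13,0,0]
After op 16 (STO M2): stack=[13,13,40,13] mem=[0,13,13,0]

Answer: 13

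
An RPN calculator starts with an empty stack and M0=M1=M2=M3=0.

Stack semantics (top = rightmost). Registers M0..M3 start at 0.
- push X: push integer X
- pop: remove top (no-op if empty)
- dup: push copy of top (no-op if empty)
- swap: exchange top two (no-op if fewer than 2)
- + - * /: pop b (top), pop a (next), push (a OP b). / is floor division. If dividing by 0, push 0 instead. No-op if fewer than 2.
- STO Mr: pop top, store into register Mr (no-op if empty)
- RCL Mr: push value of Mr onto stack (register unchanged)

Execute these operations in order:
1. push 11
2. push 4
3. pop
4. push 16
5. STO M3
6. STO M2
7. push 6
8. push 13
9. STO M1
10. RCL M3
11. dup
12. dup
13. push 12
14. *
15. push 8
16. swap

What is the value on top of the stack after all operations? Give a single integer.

After op 1 (push 11): stack=[11] mem=[0,0,0,0]
After op 2 (push 4): stack=[11,4] mem=[0,0,0,0]
After op 3 (pop): stack=[11] mem=[0,0,0,0]
After op 4 (push 16): stack=[11,16] mem=[0,0,0,0]
After op 5 (STO M3): stack=[11] mem=[0,0,0,16]
After op 6 (STO M2): stack=[empty] mem=[0,0,11,16]
After op 7 (push 6): stack=[6] mem=[0,0,11,16]
After op 8 (push 13): stack=[6,13] mem=[0,0,11,16]
After op 9 (STO M1): stack=[6] mem=[0,13,11,16]
After op 10 (RCL M3): stack=[6,16] mem=[0,13,11,16]
After op 11 (dup): stack=[6,16,16] mem=[0,13,11,16]
After op 12 (dup): stack=[6,16,16,16] mem=[0,13,11,16]
After op 13 (push 12): stack=[6,16,16,16,12] mem=[0,13,11,16]
After op 14 (*): stack=[6,16,16,192] mem=[0,13,11,16]
After op 15 (push 8): stack=[6,16,16,192,8] mem=[0,13,11,16]
After op 16 (swap): stack=[6,16,16,8,192] mem=[0,13,11,16]

Answer: 192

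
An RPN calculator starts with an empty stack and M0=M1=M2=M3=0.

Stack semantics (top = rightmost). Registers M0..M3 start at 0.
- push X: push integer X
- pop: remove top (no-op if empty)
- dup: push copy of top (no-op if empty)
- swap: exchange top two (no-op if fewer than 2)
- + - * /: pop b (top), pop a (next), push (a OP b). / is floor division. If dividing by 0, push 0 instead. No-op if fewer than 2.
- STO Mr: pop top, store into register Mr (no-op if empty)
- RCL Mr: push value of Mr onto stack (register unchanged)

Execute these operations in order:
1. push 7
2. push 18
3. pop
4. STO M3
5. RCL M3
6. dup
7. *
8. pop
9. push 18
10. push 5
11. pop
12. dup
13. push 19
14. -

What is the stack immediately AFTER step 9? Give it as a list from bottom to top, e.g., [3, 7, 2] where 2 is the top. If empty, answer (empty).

After op 1 (push 7): stack=[7] mem=[0,0,0,0]
After op 2 (push 18): stack=[7,18] mem=[0,0,0,0]
After op 3 (pop): stack=[7] mem=[0,0,0,0]
After op 4 (STO M3): stack=[empty] mem=[0,0,0,7]
After op 5 (RCL M3): stack=[7] mem=[0,0,0,7]
After op 6 (dup): stack=[7,7] mem=[0,0,0,7]
After op 7 (*): stack=[49] mem=[0,0,0,7]
After op 8 (pop): stack=[empty] mem=[0,0,0,7]
After op 9 (push 18): stack=[18] mem=[0,0,0,7]

[18]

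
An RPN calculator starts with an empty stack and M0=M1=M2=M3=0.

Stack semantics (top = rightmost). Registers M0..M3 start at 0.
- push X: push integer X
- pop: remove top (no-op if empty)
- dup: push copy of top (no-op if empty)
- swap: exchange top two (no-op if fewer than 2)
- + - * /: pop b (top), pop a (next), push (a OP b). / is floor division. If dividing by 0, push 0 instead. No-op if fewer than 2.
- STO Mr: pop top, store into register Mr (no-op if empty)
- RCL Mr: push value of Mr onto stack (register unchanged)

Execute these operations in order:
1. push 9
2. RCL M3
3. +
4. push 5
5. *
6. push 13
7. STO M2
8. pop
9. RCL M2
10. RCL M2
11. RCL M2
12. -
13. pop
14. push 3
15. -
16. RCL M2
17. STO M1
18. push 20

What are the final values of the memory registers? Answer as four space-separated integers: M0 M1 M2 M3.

Answer: 0 13 13 0

Derivation:
After op 1 (push 9): stack=[9] mem=[0,0,0,0]
After op 2 (RCL M3): stack=[9,0] mem=[0,0,0,0]
After op 3 (+): stack=[9] mem=[0,0,0,0]
After op 4 (push 5): stack=[9,5] mem=[0,0,0,0]
After op 5 (*): stack=[45] mem=[0,0,0,0]
After op 6 (push 13): stack=[45,13] mem=[0,0,0,0]
After op 7 (STO M2): stack=[45] mem=[0,0,13,0]
After op 8 (pop): stack=[empty] mem=[0,0,13,0]
After op 9 (RCL M2): stack=[13] mem=[0,0,13,0]
After op 10 (RCL M2): stack=[13,13] mem=[0,0,13,0]
After op 11 (RCL M2): stack=[13,13,13] mem=[0,0,13,0]
After op 12 (-): stack=[13,0] mem=[0,0,13,0]
After op 13 (pop): stack=[13] mem=[0,0,13,0]
After op 14 (push 3): stack=[13,3] mem=[0,0,13,0]
After op 15 (-): stack=[10] mem=[0,0,13,0]
After op 16 (RCL M2): stack=[10,13] mem=[0,0,13,0]
After op 17 (STO M1): stack=[10] mem=[0,13,13,0]
After op 18 (push 20): stack=[10,20] mem=[0,13,13,0]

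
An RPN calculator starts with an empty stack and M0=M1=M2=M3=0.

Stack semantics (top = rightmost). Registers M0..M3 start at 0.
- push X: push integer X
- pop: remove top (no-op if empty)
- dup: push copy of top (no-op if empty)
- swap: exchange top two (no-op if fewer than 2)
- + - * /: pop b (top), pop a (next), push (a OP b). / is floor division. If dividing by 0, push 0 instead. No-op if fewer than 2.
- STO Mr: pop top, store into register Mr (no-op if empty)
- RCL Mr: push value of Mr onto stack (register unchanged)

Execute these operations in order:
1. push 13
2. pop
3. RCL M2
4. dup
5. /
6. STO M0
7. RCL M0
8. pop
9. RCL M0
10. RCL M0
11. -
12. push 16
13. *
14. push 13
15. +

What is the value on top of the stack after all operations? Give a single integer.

After op 1 (push 13): stack=[13] mem=[0,0,0,0]
After op 2 (pop): stack=[empty] mem=[0,0,0,0]
After op 3 (RCL M2): stack=[0] mem=[0,0,0,0]
After op 4 (dup): stack=[0,0] mem=[0,0,0,0]
After op 5 (/): stack=[0] mem=[0,0,0,0]
After op 6 (STO M0): stack=[empty] mem=[0,0,0,0]
After op 7 (RCL M0): stack=[0] mem=[0,0,0,0]
After op 8 (pop): stack=[empty] mem=[0,0,0,0]
After op 9 (RCL M0): stack=[0] mem=[0,0,0,0]
After op 10 (RCL M0): stack=[0,0] mem=[0,0,0,0]
After op 11 (-): stack=[0] mem=[0,0,0,0]
After op 12 (push 16): stack=[0,16] mem=[0,0,0,0]
After op 13 (*): stack=[0] mem=[0,0,0,0]
After op 14 (push 13): stack=[0,13] mem=[0,0,0,0]
After op 15 (+): stack=[13] mem=[0,0,0,0]

Answer: 13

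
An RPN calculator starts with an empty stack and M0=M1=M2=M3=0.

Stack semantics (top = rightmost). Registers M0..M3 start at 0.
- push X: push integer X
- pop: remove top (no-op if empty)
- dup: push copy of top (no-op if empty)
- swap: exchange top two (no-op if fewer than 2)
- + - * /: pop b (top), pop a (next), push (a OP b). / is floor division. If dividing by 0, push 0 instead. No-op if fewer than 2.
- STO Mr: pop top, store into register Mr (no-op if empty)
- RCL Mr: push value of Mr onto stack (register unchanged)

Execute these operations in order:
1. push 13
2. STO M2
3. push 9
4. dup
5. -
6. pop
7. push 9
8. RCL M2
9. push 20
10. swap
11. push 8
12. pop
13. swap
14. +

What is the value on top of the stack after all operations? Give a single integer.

After op 1 (push 13): stack=[13] mem=[0,0,0,0]
After op 2 (STO M2): stack=[empty] mem=[0,0,13,0]
After op 3 (push 9): stack=[9] mem=[0,0,13,0]
After op 4 (dup): stack=[9,9] mem=[0,0,13,0]
After op 5 (-): stack=[0] mem=[0,0,13,0]
After op 6 (pop): stack=[empty] mem=[0,0,13,0]
After op 7 (push 9): stack=[9] mem=[0,0,13,0]
After op 8 (RCL M2): stack=[9,13] mem=[0,0,13,0]
After op 9 (push 20): stack=[9,13,20] mem=[0,0,13,0]
After op 10 (swap): stack=[9,20,13] mem=[0,0,13,0]
After op 11 (push 8): stack=[9,20,13,8] mem=[0,0,13,0]
After op 12 (pop): stack=[9,20,13] mem=[0,0,13,0]
After op 13 (swap): stack=[9,13,20] mem=[0,0,13,0]
After op 14 (+): stack=[9,33] mem=[0,0,13,0]

Answer: 33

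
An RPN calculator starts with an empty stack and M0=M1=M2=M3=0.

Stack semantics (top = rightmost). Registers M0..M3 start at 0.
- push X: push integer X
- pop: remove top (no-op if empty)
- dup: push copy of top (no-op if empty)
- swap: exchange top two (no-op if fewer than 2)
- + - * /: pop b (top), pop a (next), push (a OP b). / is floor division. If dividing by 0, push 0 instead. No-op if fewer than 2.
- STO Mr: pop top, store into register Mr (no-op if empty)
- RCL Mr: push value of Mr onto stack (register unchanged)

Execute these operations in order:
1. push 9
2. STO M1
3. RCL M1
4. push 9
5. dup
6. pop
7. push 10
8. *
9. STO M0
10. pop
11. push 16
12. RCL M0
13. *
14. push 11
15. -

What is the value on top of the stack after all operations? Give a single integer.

After op 1 (push 9): stack=[9] mem=[0,0,0,0]
After op 2 (STO M1): stack=[empty] mem=[0,9,0,0]
After op 3 (RCL M1): stack=[9] mem=[0,9,0,0]
After op 4 (push 9): stack=[9,9] mem=[0,9,0,0]
After op 5 (dup): stack=[9,9,9] mem=[0,9,0,0]
After op 6 (pop): stack=[9,9] mem=[0,9,0,0]
After op 7 (push 10): stack=[9,9,10] mem=[0,9,0,0]
After op 8 (*): stack=[9,90] mem=[0,9,0,0]
After op 9 (STO M0): stack=[9] mem=[90,9,0,0]
After op 10 (pop): stack=[empty] mem=[90,9,0,0]
After op 11 (push 16): stack=[16] mem=[90,9,0,0]
After op 12 (RCL M0): stack=[16,90] mem=[90,9,0,0]
After op 13 (*): stack=[1440] mem=[90,9,0,0]
After op 14 (push 11): stack=[1440,11] mem=[90,9,0,0]
After op 15 (-): stack=[1429] mem=[90,9,0,0]

Answer: 1429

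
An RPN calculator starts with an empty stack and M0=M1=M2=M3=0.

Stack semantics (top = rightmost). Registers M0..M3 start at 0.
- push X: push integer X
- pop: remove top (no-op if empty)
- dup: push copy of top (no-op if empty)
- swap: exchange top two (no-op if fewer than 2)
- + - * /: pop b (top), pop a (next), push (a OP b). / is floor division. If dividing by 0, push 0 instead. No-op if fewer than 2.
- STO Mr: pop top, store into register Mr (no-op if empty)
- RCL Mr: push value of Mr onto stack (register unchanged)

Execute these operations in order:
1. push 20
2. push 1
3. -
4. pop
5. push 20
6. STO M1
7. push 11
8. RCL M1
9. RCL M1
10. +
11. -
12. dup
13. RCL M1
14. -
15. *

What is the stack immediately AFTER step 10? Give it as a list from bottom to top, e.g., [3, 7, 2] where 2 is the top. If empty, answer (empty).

After op 1 (push 20): stack=[20] mem=[0,0,0,0]
After op 2 (push 1): stack=[20,1] mem=[0,0,0,0]
After op 3 (-): stack=[19] mem=[0,0,0,0]
After op 4 (pop): stack=[empty] mem=[0,0,0,0]
After op 5 (push 20): stack=[20] mem=[0,0,0,0]
After op 6 (STO M1): stack=[empty] mem=[0,20,0,0]
After op 7 (push 11): stack=[11] mem=[0,20,0,0]
After op 8 (RCL M1): stack=[11,20] mem=[0,20,0,0]
After op 9 (RCL M1): stack=[11,20,20] mem=[0,20,0,0]
After op 10 (+): stack=[11,40] mem=[0,20,0,0]

[11, 40]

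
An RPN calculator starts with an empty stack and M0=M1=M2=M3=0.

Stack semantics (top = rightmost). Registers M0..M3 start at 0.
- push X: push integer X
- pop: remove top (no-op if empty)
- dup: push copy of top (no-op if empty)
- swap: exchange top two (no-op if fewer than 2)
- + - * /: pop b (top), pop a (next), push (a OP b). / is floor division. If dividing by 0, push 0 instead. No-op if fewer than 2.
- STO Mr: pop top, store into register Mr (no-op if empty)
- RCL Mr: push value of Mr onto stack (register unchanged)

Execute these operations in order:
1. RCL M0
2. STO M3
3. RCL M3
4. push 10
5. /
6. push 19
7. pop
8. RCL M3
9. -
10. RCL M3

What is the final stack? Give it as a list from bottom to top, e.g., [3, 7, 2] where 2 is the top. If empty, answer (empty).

After op 1 (RCL M0): stack=[0] mem=[0,0,0,0]
After op 2 (STO M3): stack=[empty] mem=[0,0,0,0]
After op 3 (RCL M3): stack=[0] mem=[0,0,0,0]
After op 4 (push 10): stack=[0,10] mem=[0,0,0,0]
After op 5 (/): stack=[0] mem=[0,0,0,0]
After op 6 (push 19): stack=[0,19] mem=[0,0,0,0]
After op 7 (pop): stack=[0] mem=[0,0,0,0]
After op 8 (RCL M3): stack=[0,0] mem=[0,0,0,0]
After op 9 (-): stack=[0] mem=[0,0,0,0]
After op 10 (RCL M3): stack=[0,0] mem=[0,0,0,0]

Answer: [0, 0]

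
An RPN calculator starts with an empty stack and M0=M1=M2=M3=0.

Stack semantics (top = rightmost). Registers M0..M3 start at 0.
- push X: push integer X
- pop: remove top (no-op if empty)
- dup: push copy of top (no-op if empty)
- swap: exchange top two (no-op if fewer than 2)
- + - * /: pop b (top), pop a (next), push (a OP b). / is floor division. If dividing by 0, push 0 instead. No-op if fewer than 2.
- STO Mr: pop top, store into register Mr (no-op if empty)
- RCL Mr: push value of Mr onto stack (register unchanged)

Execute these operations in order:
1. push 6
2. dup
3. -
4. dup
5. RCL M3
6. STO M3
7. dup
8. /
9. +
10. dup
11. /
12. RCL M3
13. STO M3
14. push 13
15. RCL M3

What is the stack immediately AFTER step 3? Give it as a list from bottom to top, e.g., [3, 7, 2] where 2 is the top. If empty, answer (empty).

After op 1 (push 6): stack=[6] mem=[0,0,0,0]
After op 2 (dup): stack=[6,6] mem=[0,0,0,0]
After op 3 (-): stack=[0] mem=[0,0,0,0]

[0]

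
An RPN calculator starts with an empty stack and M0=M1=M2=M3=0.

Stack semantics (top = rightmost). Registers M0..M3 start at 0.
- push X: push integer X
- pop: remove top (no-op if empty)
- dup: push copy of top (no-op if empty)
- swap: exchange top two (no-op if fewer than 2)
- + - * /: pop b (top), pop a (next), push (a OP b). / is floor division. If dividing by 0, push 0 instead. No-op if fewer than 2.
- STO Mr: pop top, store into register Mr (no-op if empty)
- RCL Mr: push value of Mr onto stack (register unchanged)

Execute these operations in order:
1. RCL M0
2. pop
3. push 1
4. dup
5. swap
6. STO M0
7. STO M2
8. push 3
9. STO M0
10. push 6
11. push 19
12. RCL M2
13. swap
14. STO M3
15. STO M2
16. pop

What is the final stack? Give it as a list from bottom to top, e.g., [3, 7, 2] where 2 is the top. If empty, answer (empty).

Answer: (empty)

Derivation:
After op 1 (RCL M0): stack=[0] mem=[0,0,0,0]
After op 2 (pop): stack=[empty] mem=[0,0,0,0]
After op 3 (push 1): stack=[1] mem=[0,0,0,0]
After op 4 (dup): stack=[1,1] mem=[0,0,0,0]
After op 5 (swap): stack=[1,1] mem=[0,0,0,0]
After op 6 (STO M0): stack=[1] mem=[1,0,0,0]
After op 7 (STO M2): stack=[empty] mem=[1,0,1,0]
After op 8 (push 3): stack=[3] mem=[1,0,1,0]
After op 9 (STO M0): stack=[empty] mem=[3,0,1,0]
After op 10 (push 6): stack=[6] mem=[3,0,1,0]
After op 11 (push 19): stack=[6,19] mem=[3,0,1,0]
After op 12 (RCL M2): stack=[6,19,1] mem=[3,0,1,0]
After op 13 (swap): stack=[6,1,19] mem=[3,0,1,0]
After op 14 (STO M3): stack=[6,1] mem=[3,0,1,19]
After op 15 (STO M2): stack=[6] mem=[3,0,1,19]
After op 16 (pop): stack=[empty] mem=[3,0,1,19]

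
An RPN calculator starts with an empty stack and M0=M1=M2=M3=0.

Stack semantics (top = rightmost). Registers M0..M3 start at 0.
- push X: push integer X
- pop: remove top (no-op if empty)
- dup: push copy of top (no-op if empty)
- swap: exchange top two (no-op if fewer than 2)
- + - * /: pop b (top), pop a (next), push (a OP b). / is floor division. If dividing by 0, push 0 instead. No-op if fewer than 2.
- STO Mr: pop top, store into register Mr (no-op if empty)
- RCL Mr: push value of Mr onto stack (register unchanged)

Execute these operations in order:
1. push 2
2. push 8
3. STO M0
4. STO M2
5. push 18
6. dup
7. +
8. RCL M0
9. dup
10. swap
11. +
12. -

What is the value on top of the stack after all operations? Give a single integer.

After op 1 (push 2): stack=[2] mem=[0,0,0,0]
After op 2 (push 8): stack=[2,8] mem=[0,0,0,0]
After op 3 (STO M0): stack=[2] mem=[8,0,0,0]
After op 4 (STO M2): stack=[empty] mem=[8,0,2,0]
After op 5 (push 18): stack=[18] mem=[8,0,2,0]
After op 6 (dup): stack=[18,18] mem=[8,0,2,0]
After op 7 (+): stack=[36] mem=[8,0,2,0]
After op 8 (RCL M0): stack=[36,8] mem=[8,0,2,0]
After op 9 (dup): stack=[36,8,8] mem=[8,0,2,0]
After op 10 (swap): stack=[36,8,8] mem=[8,0,2,0]
After op 11 (+): stack=[36,16] mem=[8,0,2,0]
After op 12 (-): stack=[20] mem=[8,0,2,0]

Answer: 20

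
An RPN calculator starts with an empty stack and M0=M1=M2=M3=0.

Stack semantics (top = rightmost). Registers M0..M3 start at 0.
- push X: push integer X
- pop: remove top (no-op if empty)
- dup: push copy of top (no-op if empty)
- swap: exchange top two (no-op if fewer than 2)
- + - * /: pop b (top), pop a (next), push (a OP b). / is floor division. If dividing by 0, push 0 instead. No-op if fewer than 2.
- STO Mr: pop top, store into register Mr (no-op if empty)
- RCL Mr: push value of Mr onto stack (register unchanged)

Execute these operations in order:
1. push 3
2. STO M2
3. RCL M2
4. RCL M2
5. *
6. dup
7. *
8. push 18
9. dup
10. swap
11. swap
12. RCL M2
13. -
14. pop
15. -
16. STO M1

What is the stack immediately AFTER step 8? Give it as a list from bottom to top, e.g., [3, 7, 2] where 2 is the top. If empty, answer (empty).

After op 1 (push 3): stack=[3] mem=[0,0,0,0]
After op 2 (STO M2): stack=[empty] mem=[0,0,3,0]
After op 3 (RCL M2): stack=[3] mem=[0,0,3,0]
After op 4 (RCL M2): stack=[3,3] mem=[0,0,3,0]
After op 5 (*): stack=[9] mem=[0,0,3,0]
After op 6 (dup): stack=[9,9] mem=[0,0,3,0]
After op 7 (*): stack=[81] mem=[0,0,3,0]
After op 8 (push 18): stack=[81,18] mem=[0,0,3,0]

[81, 18]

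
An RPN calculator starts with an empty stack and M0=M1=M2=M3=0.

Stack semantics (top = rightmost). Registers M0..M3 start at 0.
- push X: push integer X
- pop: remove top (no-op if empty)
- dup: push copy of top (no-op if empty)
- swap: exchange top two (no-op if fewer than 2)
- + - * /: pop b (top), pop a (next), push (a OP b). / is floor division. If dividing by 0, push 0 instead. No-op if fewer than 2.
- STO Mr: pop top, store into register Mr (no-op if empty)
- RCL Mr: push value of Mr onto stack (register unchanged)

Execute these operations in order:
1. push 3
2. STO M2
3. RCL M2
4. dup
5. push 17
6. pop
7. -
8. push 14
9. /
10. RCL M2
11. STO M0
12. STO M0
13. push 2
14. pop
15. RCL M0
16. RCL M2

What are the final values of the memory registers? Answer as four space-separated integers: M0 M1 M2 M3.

Answer: 0 0 3 0

Derivation:
After op 1 (push 3): stack=[3] mem=[0,0,0,0]
After op 2 (STO M2): stack=[empty] mem=[0,0,3,0]
After op 3 (RCL M2): stack=[3] mem=[0,0,3,0]
After op 4 (dup): stack=[3,3] mem=[0,0,3,0]
After op 5 (push 17): stack=[3,3,17] mem=[0,0,3,0]
After op 6 (pop): stack=[3,3] mem=[0,0,3,0]
After op 7 (-): stack=[0] mem=[0,0,3,0]
After op 8 (push 14): stack=[0,14] mem=[0,0,3,0]
After op 9 (/): stack=[0] mem=[0,0,3,0]
After op 10 (RCL M2): stack=[0,3] mem=[0,0,3,0]
After op 11 (STO M0): stack=[0] mem=[3,0,3,0]
After op 12 (STO M0): stack=[empty] mem=[0,0,3,0]
After op 13 (push 2): stack=[2] mem=[0,0,3,0]
After op 14 (pop): stack=[empty] mem=[0,0,3,0]
After op 15 (RCL M0): stack=[0] mem=[0,0,3,0]
After op 16 (RCL M2): stack=[0,3] mem=[0,0,3,0]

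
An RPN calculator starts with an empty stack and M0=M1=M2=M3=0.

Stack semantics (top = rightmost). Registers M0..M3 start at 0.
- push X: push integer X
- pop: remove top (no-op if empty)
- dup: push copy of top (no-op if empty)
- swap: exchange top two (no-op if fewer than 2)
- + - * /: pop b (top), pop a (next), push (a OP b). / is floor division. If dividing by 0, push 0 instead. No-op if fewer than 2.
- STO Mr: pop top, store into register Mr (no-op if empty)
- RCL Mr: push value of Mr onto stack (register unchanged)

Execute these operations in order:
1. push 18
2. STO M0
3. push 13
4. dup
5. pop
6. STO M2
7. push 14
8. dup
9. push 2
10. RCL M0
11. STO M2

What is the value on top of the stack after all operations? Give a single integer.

After op 1 (push 18): stack=[18] mem=[0,0,0,0]
After op 2 (STO M0): stack=[empty] mem=[18,0,0,0]
After op 3 (push 13): stack=[13] mem=[18,0,0,0]
After op 4 (dup): stack=[13,13] mem=[18,0,0,0]
After op 5 (pop): stack=[13] mem=[18,0,0,0]
After op 6 (STO M2): stack=[empty] mem=[18,0,13,0]
After op 7 (push 14): stack=[14] mem=[18,0,13,0]
After op 8 (dup): stack=[14,14] mem=[18,0,13,0]
After op 9 (push 2): stack=[14,14,2] mem=[18,0,13,0]
After op 10 (RCL M0): stack=[14,14,2,18] mem=[18,0,13,0]
After op 11 (STO M2): stack=[14,14,2] mem=[18,0,18,0]

Answer: 2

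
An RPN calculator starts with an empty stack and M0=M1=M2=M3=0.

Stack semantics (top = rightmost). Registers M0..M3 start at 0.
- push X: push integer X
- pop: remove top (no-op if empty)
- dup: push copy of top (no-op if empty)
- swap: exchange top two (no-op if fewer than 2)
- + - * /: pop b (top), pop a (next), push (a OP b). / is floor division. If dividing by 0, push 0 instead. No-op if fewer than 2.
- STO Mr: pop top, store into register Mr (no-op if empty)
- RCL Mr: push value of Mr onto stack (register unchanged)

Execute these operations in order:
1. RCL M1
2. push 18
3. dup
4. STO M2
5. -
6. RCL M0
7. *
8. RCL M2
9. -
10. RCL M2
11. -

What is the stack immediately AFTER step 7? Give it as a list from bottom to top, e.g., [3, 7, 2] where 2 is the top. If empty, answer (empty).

After op 1 (RCL M1): stack=[0] mem=[0,0,0,0]
After op 2 (push 18): stack=[0,18] mem=[0,0,0,0]
After op 3 (dup): stack=[0,18,18] mem=[0,0,0,0]
After op 4 (STO M2): stack=[0,18] mem=[0,0,18,0]
After op 5 (-): stack=[-18] mem=[0,0,18,0]
After op 6 (RCL M0): stack=[-18,0] mem=[0,0,18,0]
After op 7 (*): stack=[0] mem=[0,0,18,0]

[0]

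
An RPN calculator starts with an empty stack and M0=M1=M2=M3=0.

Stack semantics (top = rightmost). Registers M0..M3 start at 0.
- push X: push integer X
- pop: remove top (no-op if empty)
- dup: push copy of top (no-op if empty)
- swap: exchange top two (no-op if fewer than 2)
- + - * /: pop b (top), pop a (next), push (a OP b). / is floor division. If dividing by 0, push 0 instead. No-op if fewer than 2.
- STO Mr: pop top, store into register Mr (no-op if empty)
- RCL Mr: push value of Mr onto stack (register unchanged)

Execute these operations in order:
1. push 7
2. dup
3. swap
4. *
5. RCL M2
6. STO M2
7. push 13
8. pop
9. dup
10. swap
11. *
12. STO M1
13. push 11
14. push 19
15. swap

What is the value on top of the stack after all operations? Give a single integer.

Answer: 11

Derivation:
After op 1 (push 7): stack=[7] mem=[0,0,0,0]
After op 2 (dup): stack=[7,7] mem=[0,0,0,0]
After op 3 (swap): stack=[7,7] mem=[0,0,0,0]
After op 4 (*): stack=[49] mem=[0,0,0,0]
After op 5 (RCL M2): stack=[49,0] mem=[0,0,0,0]
After op 6 (STO M2): stack=[49] mem=[0,0,0,0]
After op 7 (push 13): stack=[49,13] mem=[0,0,0,0]
After op 8 (pop): stack=[49] mem=[0,0,0,0]
After op 9 (dup): stack=[49,49] mem=[0,0,0,0]
After op 10 (swap): stack=[49,49] mem=[0,0,0,0]
After op 11 (*): stack=[2401] mem=[0,0,0,0]
After op 12 (STO M1): stack=[empty] mem=[0,2401,0,0]
After op 13 (push 11): stack=[11] mem=[0,2401,0,0]
After op 14 (push 19): stack=[11,19] mem=[0,2401,0,0]
After op 15 (swap): stack=[19,11] mem=[0,2401,0,0]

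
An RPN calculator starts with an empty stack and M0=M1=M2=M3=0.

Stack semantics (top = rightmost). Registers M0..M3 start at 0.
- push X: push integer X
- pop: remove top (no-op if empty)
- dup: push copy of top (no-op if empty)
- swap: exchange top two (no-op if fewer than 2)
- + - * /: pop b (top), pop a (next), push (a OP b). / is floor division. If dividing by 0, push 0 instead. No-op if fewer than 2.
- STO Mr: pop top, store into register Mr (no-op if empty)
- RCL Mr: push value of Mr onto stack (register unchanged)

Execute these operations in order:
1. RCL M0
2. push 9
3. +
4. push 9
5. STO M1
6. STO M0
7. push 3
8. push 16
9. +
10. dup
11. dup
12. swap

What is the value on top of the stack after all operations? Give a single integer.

After op 1 (RCL M0): stack=[0] mem=[0,0,0,0]
After op 2 (push 9): stack=[0,9] mem=[0,0,0,0]
After op 3 (+): stack=[9] mem=[0,0,0,0]
After op 4 (push 9): stack=[9,9] mem=[0,0,0,0]
After op 5 (STO M1): stack=[9] mem=[0,9,0,0]
After op 6 (STO M0): stack=[empty] mem=[9,9,0,0]
After op 7 (push 3): stack=[3] mem=[9,9,0,0]
After op 8 (push 16): stack=[3,16] mem=[9,9,0,0]
After op 9 (+): stack=[19] mem=[9,9,0,0]
After op 10 (dup): stack=[19,19] mem=[9,9,0,0]
After op 11 (dup): stack=[19,19,19] mem=[9,9,0,0]
After op 12 (swap): stack=[19,19,19] mem=[9,9,0,0]

Answer: 19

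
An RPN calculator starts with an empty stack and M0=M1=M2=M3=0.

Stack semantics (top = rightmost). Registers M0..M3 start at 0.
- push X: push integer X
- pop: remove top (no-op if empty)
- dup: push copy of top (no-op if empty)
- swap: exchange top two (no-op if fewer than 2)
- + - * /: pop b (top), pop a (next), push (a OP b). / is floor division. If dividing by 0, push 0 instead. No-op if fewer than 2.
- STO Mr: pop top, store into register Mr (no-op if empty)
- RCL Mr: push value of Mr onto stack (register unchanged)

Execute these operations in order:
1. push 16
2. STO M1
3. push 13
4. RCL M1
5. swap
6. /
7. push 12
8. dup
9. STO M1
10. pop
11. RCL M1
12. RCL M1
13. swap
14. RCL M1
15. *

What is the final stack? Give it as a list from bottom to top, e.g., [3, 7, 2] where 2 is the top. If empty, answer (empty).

After op 1 (push 16): stack=[16] mem=[0,0,0,0]
After op 2 (STO M1): stack=[empty] mem=[0,16,0,0]
After op 3 (push 13): stack=[13] mem=[0,16,0,0]
After op 4 (RCL M1): stack=[13,16] mem=[0,16,0,0]
After op 5 (swap): stack=[16,13] mem=[0,16,0,0]
After op 6 (/): stack=[1] mem=[0,16,0,0]
After op 7 (push 12): stack=[1,12] mem=[0,16,0,0]
After op 8 (dup): stack=[1,12,12] mem=[0,16,0,0]
After op 9 (STO M1): stack=[1,12] mem=[0,12,0,0]
After op 10 (pop): stack=[1] mem=[0,12,0,0]
After op 11 (RCL M1): stack=[1,12] mem=[0,12,0,0]
After op 12 (RCL M1): stack=[1,12,12] mem=[0,12,0,0]
After op 13 (swap): stack=[1,12,12] mem=[0,12,0,0]
After op 14 (RCL M1): stack=[1,12,12,12] mem=[0,12,0,0]
After op 15 (*): stack=[1,12,144] mem=[0,12,0,0]

Answer: [1, 12, 144]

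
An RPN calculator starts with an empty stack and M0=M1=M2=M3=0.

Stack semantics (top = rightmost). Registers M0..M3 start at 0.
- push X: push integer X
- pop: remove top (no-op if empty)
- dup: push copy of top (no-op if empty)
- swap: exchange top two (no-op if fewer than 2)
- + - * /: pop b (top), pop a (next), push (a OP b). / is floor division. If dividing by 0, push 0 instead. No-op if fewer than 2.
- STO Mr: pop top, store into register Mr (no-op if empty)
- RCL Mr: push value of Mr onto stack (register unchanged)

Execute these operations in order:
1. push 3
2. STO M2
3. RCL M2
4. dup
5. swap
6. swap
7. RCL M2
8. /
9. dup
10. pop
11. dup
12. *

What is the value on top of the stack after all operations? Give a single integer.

After op 1 (push 3): stack=[3] mem=[0,0,0,0]
After op 2 (STO M2): stack=[empty] mem=[0,0,3,0]
After op 3 (RCL M2): stack=[3] mem=[0,0,3,0]
After op 4 (dup): stack=[3,3] mem=[0,0,3,0]
After op 5 (swap): stack=[3,3] mem=[0,0,3,0]
After op 6 (swap): stack=[3,3] mem=[0,0,3,0]
After op 7 (RCL M2): stack=[3,3,3] mem=[0,0,3,0]
After op 8 (/): stack=[3,1] mem=[0,0,3,0]
After op 9 (dup): stack=[3,1,1] mem=[0,0,3,0]
After op 10 (pop): stack=[3,1] mem=[0,0,3,0]
After op 11 (dup): stack=[3,1,1] mem=[0,0,3,0]
After op 12 (*): stack=[3,1] mem=[0,0,3,0]

Answer: 1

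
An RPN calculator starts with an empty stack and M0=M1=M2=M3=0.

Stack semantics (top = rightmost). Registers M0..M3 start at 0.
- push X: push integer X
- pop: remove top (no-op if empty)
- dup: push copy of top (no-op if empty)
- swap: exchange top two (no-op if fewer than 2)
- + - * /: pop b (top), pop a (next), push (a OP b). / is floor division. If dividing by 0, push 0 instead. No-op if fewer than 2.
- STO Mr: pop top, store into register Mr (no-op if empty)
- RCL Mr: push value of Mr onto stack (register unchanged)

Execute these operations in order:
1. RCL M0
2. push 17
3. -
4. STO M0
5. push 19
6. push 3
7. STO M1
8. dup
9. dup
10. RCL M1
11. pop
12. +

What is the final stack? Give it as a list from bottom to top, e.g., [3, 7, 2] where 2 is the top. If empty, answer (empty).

Answer: [19, 38]

Derivation:
After op 1 (RCL M0): stack=[0] mem=[0,0,0,0]
After op 2 (push 17): stack=[0,17] mem=[0,0,0,0]
After op 3 (-): stack=[-17] mem=[0,0,0,0]
After op 4 (STO M0): stack=[empty] mem=[-17,0,0,0]
After op 5 (push 19): stack=[19] mem=[-17,0,0,0]
After op 6 (push 3): stack=[19,3] mem=[-17,0,0,0]
After op 7 (STO M1): stack=[19] mem=[-17,3,0,0]
After op 8 (dup): stack=[19,19] mem=[-17,3,0,0]
After op 9 (dup): stack=[19,19,19] mem=[-17,3,0,0]
After op 10 (RCL M1): stack=[19,19,19,3] mem=[-17,3,0,0]
After op 11 (pop): stack=[19,19,19] mem=[-17,3,0,0]
After op 12 (+): stack=[19,38] mem=[-17,3,0,0]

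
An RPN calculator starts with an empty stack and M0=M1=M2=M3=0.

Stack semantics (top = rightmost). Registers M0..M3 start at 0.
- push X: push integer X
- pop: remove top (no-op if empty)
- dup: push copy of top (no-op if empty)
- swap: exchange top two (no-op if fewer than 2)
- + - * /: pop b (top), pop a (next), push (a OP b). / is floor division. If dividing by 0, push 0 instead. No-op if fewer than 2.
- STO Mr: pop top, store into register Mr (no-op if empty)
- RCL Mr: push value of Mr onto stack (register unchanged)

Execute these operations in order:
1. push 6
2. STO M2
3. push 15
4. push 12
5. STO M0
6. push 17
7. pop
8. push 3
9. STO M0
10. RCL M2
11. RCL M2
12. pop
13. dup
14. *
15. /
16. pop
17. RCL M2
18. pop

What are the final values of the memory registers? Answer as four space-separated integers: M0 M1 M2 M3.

After op 1 (push 6): stack=[6] mem=[0,0,0,0]
After op 2 (STO M2): stack=[empty] mem=[0,0,6,0]
After op 3 (push 15): stack=[15] mem=[0,0,6,0]
After op 4 (push 12): stack=[15,12] mem=[0,0,6,0]
After op 5 (STO M0): stack=[15] mem=[12,0,6,0]
After op 6 (push 17): stack=[15,17] mem=[12,0,6,0]
After op 7 (pop): stack=[15] mem=[12,0,6,0]
After op 8 (push 3): stack=[15,3] mem=[12,0,6,0]
After op 9 (STO M0): stack=[15] mem=[3,0,6,0]
After op 10 (RCL M2): stack=[15,6] mem=[3,0,6,0]
After op 11 (RCL M2): stack=[15,6,6] mem=[3,0,6,0]
After op 12 (pop): stack=[15,6] mem=[3,0,6,0]
After op 13 (dup): stack=[15,6,6] mem=[3,0,6,0]
After op 14 (*): stack=[15,36] mem=[3,0,6,0]
After op 15 (/): stack=[0] mem=[3,0,6,0]
After op 16 (pop): stack=[empty] mem=[3,0,6,0]
After op 17 (RCL M2): stack=[6] mem=[3,0,6,0]
After op 18 (pop): stack=[empty] mem=[3,0,6,0]

Answer: 3 0 6 0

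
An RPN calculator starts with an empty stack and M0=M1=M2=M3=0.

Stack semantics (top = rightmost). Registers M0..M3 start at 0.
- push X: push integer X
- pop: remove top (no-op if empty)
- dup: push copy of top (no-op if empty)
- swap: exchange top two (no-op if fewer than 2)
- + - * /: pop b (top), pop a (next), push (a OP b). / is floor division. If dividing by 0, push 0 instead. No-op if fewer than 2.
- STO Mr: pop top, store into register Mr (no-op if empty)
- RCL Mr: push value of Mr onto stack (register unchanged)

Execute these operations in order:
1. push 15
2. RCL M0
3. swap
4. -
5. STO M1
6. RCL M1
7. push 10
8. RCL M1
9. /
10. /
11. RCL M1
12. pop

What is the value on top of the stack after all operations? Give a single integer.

Answer: 15

Derivation:
After op 1 (push 15): stack=[15] mem=[0,0,0,0]
After op 2 (RCL M0): stack=[15,0] mem=[0,0,0,0]
After op 3 (swap): stack=[0,15] mem=[0,0,0,0]
After op 4 (-): stack=[-15] mem=[0,0,0,0]
After op 5 (STO M1): stack=[empty] mem=[0,-15,0,0]
After op 6 (RCL M1): stack=[-15] mem=[0,-15,0,0]
After op 7 (push 10): stack=[-15,10] mem=[0,-15,0,0]
After op 8 (RCL M1): stack=[-15,10,-15] mem=[0,-15,0,0]
After op 9 (/): stack=[-15,-1] mem=[0,-15,0,0]
After op 10 (/): stack=[15] mem=[0,-15,0,0]
After op 11 (RCL M1): stack=[15,-15] mem=[0,-15,0,0]
After op 12 (pop): stack=[15] mem=[0,-15,0,0]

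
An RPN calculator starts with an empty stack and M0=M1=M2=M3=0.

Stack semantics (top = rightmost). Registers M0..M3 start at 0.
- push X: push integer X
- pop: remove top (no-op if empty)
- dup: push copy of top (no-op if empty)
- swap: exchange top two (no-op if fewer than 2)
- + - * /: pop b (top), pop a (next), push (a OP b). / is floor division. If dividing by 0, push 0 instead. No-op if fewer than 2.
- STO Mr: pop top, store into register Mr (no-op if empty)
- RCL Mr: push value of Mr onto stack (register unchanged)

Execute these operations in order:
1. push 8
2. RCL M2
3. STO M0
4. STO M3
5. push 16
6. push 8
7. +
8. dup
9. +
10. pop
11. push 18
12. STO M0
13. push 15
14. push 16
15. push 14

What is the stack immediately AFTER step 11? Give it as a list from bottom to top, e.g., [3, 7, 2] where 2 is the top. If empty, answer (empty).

After op 1 (push 8): stack=[8] mem=[0,0,0,0]
After op 2 (RCL M2): stack=[8,0] mem=[0,0,0,0]
After op 3 (STO M0): stack=[8] mem=[0,0,0,0]
After op 4 (STO M3): stack=[empty] mem=[0,0,0,8]
After op 5 (push 16): stack=[16] mem=[0,0,0,8]
After op 6 (push 8): stack=[16,8] mem=[0,0,0,8]
After op 7 (+): stack=[24] mem=[0,0,0,8]
After op 8 (dup): stack=[24,24] mem=[0,0,0,8]
After op 9 (+): stack=[48] mem=[0,0,0,8]
After op 10 (pop): stack=[empty] mem=[0,0,0,8]
After op 11 (push 18): stack=[18] mem=[0,0,0,8]

[18]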